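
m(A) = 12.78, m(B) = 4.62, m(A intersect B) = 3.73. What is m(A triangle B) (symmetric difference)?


m(A Delta B) = m(A) + m(B) - 2*m(A n B)
= 12.78 + 4.62 - 2*3.73
= 12.78 + 4.62 - 7.46
= 9.94


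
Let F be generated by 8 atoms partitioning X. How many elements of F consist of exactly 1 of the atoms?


Each element of F is a union of some subset of the 8 atoms.
Elements that are unions of exactly 1 atoms correspond to 1-element subsets of the 8 atoms.
Count = C(8, 1) = 8! / (1! * 7!) = 8.


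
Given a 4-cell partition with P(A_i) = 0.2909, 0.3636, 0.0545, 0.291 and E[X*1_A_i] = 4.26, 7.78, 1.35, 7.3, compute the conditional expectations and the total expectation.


For each cell A_i: E[X|A_i] = E[X*1_A_i] / P(A_i)
Step 1: E[X|A_1] = 4.26 / 0.2909 = 14.644208
Step 2: E[X|A_2] = 7.78 / 0.3636 = 21.39714
Step 3: E[X|A_3] = 1.35 / 0.0545 = 24.770642
Step 4: E[X|A_4] = 7.3 / 0.291 = 25.085911
Verification: E[X] = sum E[X*1_A_i] = 4.26 + 7.78 + 1.35 + 7.3 = 20.69


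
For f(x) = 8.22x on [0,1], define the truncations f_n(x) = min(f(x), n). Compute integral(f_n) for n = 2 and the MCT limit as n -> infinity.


f(x) = 8.22x on [0,1]; f_n(x) = min(8.22x, n). At n = 2:
Step 1: f(x) reaches 2 at x = 2/8.22 = 0.243309
Step 2: integral(f_2) = integral(8.22x, 0, 0.243309) + integral(2, 0.243309, 1)
       = 8.22*0.243309^2/2 + 2*(1 - 0.243309)
       = 0.243309 + 1.513382
       = 1.756691
Step 3: As n -> infinity, f_n increases to f, so by MCT integral(f_n) -> integral(f) = 8.22/2 = 4.11.
Convergence: integral(f_2) = 1.756691 -> 4.11 as n -> infinity


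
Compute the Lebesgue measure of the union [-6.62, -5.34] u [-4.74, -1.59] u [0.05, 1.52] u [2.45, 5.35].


For pairwise disjoint intervals, m(union) = sum of lengths.
= (-5.34 - -6.62) + (-1.59 - -4.74) + (1.52 - 0.05) + (5.35 - 2.45)
= 1.28 + 3.15 + 1.47 + 2.9
= 8.8


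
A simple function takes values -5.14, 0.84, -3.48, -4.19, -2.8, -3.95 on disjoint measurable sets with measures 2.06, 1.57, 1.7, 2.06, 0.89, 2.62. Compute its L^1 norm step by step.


Step 1: Compute |f_i|^1 for each value:
  |-5.14|^1 = 5.14
  |0.84|^1 = 0.84
  |-3.48|^1 = 3.48
  |-4.19|^1 = 4.19
  |-2.8|^1 = 2.8
  |-3.95|^1 = 3.95
Step 2: Multiply by measures and sum:
  5.14 * 2.06 = 10.5884
  0.84 * 1.57 = 1.3188
  3.48 * 1.7 = 5.916
  4.19 * 2.06 = 8.6314
  2.8 * 0.89 = 2.492
  3.95 * 2.62 = 10.349
Sum = 10.5884 + 1.3188 + 5.916 + 8.6314 + 2.492 + 10.349 = 39.2956
Step 3: Take the p-th root:
||f||_1 = (39.2956)^(1/1) = 39.2956


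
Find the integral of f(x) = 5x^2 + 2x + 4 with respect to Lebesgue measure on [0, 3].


The Lebesgue integral of a Riemann-integrable function agrees with the Riemann integral.
Antiderivative F(x) = (5/3)x^3 + (2/2)x^2 + 4x
F(3) = (5/3)*3^3 + (2/2)*3^2 + 4*3
     = (5/3)*27 + (2/2)*9 + 4*3
     = 45 + 9 + 12
     = 66
F(0) = 0.0
Integral = F(3) - F(0) = 66 - 0.0 = 66


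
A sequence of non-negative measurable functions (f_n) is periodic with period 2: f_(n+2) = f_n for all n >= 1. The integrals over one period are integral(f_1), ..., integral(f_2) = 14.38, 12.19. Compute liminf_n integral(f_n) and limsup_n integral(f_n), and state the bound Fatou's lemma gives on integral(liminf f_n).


The sequence (integral(f_n)) is periodic with period 2, repeating the values 14.38, 12.19 indefinitely.
Step 1: For a periodic sequence, every tail (a_m, a_(m+1), ...) contains all 2 period values infinitely often.
Step 2: Hence inf of every tail = min of the period values = min(14.38, 12.19) = 12.19.
        liminf_n integral(f_n) = sup over m of (inf of tail from m) = 12.19.
Step 3: Similarly sup of every tail = max of the period values = 14.38.
        limsup_n integral(f_n) = 14.38.
Step 4: Fatou's lemma: integral(liminf_n f_n) <= liminf_n integral(f_n) = 12.19.
        So the integral of the pointwise liminf is at most 12.19.


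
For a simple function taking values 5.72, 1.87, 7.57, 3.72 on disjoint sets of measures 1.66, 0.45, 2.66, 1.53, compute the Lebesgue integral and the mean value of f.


Step 1: Integral = sum(value_i * measure_i)
= 5.72*1.66 + 1.87*0.45 + 7.57*2.66 + 3.72*1.53
= 9.4952 + 0.8415 + 20.1362 + 5.6916
= 36.1645
Step 2: Total measure of domain = 1.66 + 0.45 + 2.66 + 1.53 = 6.3
Step 3: Average value = 36.1645 / 6.3 = 5.740397


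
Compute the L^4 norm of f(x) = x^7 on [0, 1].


Step 1: ||f||_4 = (integral_0^1 |x^7|^4 dx)^(1/4)
     = (integral_0^1 x^28 dx)^(1/4)
Step 2: integral_0^1 x^28 dx = [x^29/(29)] from 0 to 1 = 1^29/29
     = 1/29 = 0.034483
Step 3: ||f||_4 = (0.034483)^(1/4) = 0.430924


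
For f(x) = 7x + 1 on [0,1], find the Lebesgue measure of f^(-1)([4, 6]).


f^(-1)([4, 6]) = {x : 4 <= 7x + 1 <= 6}
Solving: (4 - 1)/7 <= x <= (6 - 1)/7
= [0.428571, 0.714286]
Intersecting with [0,1]: [0.428571, 0.714286]
Measure = 0.714286 - 0.428571 = 0.285714


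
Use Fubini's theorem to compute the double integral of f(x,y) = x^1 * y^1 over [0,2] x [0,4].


By Fubini's theorem, the double integral factors as a product of single integrals:
Step 1: integral_0^2 x^1 dx = [x^2/2] from 0 to 2
     = 2^2/2 = 2
Step 2: integral_0^4 y^1 dy = [y^2/2] from 0 to 4
     = 4^2/2 = 8
Step 3: Double integral = 2 * 8 = 16


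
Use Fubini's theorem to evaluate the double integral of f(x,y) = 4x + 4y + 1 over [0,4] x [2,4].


By Fubini, integrate in x first, then y.
Step 1: Fix y, integrate over x in [0,4]:
  integral(4x + 4y + 1, x=0..4)
  = 4*(4^2 - 0^2)/2 + (4y + 1)*(4 - 0)
  = 32 + (4y + 1)*4
  = 32 + 16y + 4
  = 36 + 16y
Step 2: Integrate over y in [2,4]:
  integral(36 + 16y, y=2..4)
  = 36*2 + 16*(4^2 - 2^2)/2
  = 72 + 96
  = 168


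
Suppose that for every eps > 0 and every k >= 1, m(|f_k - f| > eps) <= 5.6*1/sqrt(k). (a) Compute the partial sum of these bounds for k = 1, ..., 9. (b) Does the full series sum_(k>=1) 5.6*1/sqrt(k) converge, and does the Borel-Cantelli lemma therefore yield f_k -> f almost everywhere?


Step 1: List the terms 5.6*1/sqrt(k) for k = 1 to 9:
  k=1: 5.6
  k=2: 3.959798
  k=3: 3.233162
  k=4: 2.8
  k=5: 2.504396
  k=6: 2.28619
  k=7: 2.116601
  k=8: 1.979899
  k=9: 1.866667
Step 2: Partial sum = 5.6 + 3.959798 + 3.233162 + 2.8 + 2.504396 + 2.28619 + 2.116601 + 1.979899 + 1.866667
     = 26.346713
Step 3: The full series sum_(k>=1) 5.6*1/sqrt(k) diverges (p-series with p = 1/2 <= 1; a nonzero constant multiple of a divergent series diverges).
Step 4: The (first) Borel-Cantelli lemma requires a summable sequence of measures, so it does not apply here;
        from this bound alone no conclusion about a.e. convergence can be drawn (convergence in measure still
        gives an a.e.-convergent subsequence, but not a.e. convergence of the whole sequence).
Conclusion: series diverges; Borel-Cantelli is inconclusive about a.e. convergence of f_k.


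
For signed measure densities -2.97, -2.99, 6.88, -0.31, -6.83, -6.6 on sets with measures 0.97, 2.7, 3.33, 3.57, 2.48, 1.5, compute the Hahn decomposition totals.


Step 1: Compute signed measure on each set:
  Set 1: -2.97 * 0.97 = -2.8809
  Set 2: -2.99 * 2.7 = -8.073
  Set 3: 6.88 * 3.33 = 22.9104
  Set 4: -0.31 * 3.57 = -1.1067
  Set 5: -6.83 * 2.48 = -16.9384
  Set 6: -6.6 * 1.5 = -9.9
Step 2: Total signed measure = (-2.8809) + (-8.073) + (22.9104) + (-1.1067) + (-16.9384) + (-9.9)
     = -15.9886
Step 3: Positive part mu+(X) = sum of positive contributions = 22.9104
Step 4: Negative part mu-(X) = |sum of negative contributions| = 38.899


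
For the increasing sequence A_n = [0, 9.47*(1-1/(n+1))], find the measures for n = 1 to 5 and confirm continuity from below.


By continuity of measure from below: if A_n increases to A, then m(A_n) -> m(A).
Here A = [0, 9.47], so m(A) = 9.47
Step 1: a_1 = 9.47*(1 - 1/2) = 4.735, m(A_1) = 4.735
Step 2: a_2 = 9.47*(1 - 1/3) = 6.3133, m(A_2) = 6.3133
Step 3: a_3 = 9.47*(1 - 1/4) = 7.1025, m(A_3) = 7.1025
Step 4: a_4 = 9.47*(1 - 1/5) = 7.576, m(A_4) = 7.576
Step 5: a_5 = 9.47*(1 - 1/6) = 7.8917, m(A_5) = 7.8917
Limit: m(A_n) -> m([0,9.47]) = 9.47


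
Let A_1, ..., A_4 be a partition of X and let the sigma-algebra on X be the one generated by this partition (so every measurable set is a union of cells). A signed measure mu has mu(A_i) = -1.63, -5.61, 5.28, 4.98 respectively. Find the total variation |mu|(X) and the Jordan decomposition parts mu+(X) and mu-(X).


Step 1: Every measurable set is a union of atoms (the cells / points), so a Hahn decomposition is
  obtained by grouping atoms by sign: P = union of atoms with mu > 0, N = union of the remaining atoms.
  Atoms in P (indices): 3, 4;  atoms in N (indices): 1, 2
  Positive values: 5.28, 4.98
  Negative values: -1.63, -5.61
Step 2: mu+(X) = mu(P) = sum of positive atom values = 10.26
Step 3: mu-(X) = -mu(N) = sum of |negative atom values| = 7.24
Step 4: |mu|(X) = mu+(X) + mu-(X) = 10.26 + 7.24 = 17.5


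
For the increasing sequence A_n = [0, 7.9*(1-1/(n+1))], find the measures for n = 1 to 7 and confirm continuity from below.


By continuity of measure from below: if A_n increases to A, then m(A_n) -> m(A).
Here A = [0, 7.9], so m(A) = 7.9
Step 1: a_1 = 7.9*(1 - 1/2) = 3.95, m(A_1) = 3.95
Step 2: a_2 = 7.9*(1 - 1/3) = 5.2667, m(A_2) = 5.2667
Step 3: a_3 = 7.9*(1 - 1/4) = 5.925, m(A_3) = 5.925
Step 4: a_4 = 7.9*(1 - 1/5) = 6.32, m(A_4) = 6.32
Step 5: a_5 = 7.9*(1 - 1/6) = 6.5833, m(A_5) = 6.5833
Step 6: a_6 = 7.9*(1 - 1/7) = 6.7714, m(A_6) = 6.7714
Step 7: a_7 = 7.9*(1 - 1/8) = 6.9125, m(A_7) = 6.9125
Limit: m(A_n) -> m([0,7.9]) = 7.9


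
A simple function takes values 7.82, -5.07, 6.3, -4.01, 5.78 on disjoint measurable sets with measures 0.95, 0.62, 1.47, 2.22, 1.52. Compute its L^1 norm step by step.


Step 1: Compute |f_i|^1 for each value:
  |7.82|^1 = 7.82
  |-5.07|^1 = 5.07
  |6.3|^1 = 6.3
  |-4.01|^1 = 4.01
  |5.78|^1 = 5.78
Step 2: Multiply by measures and sum:
  7.82 * 0.95 = 7.429
  5.07 * 0.62 = 3.1434
  6.3 * 1.47 = 9.261
  4.01 * 2.22 = 8.9022
  5.78 * 1.52 = 8.7856
Sum = 7.429 + 3.1434 + 9.261 + 8.9022 + 8.7856 = 37.5212
Step 3: Take the p-th root:
||f||_1 = (37.5212)^(1/1) = 37.5212


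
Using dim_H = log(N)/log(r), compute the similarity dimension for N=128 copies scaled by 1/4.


For a self-similar set with N copies scaled by 1/r:
dim_H = log(N)/log(r) = log(128)/log(4)
= 4.85203/1.386294
= 3.5


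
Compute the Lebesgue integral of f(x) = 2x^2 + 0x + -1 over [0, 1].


The Lebesgue integral of a Riemann-integrable function agrees with the Riemann integral.
Antiderivative F(x) = (2/3)x^3 + (0/2)x^2 + -1x
F(1) = (2/3)*1^3 + (0/2)*1^2 + -1*1
     = (2/3)*1 + (0/2)*1 + -1*1
     = 0.666667 + 0.0 + -1
     = -0.333333
F(0) = 0.0
Integral = F(1) - F(0) = -0.333333 - 0.0 = -0.333333


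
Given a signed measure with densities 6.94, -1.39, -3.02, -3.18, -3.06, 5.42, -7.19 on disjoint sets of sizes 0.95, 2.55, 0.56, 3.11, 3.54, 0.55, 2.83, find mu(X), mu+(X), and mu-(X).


Step 1: Compute signed measure on each set:
  Set 1: 6.94 * 0.95 = 6.593
  Set 2: -1.39 * 2.55 = -3.5445
  Set 3: -3.02 * 0.56 = -1.6912
  Set 4: -3.18 * 3.11 = -9.8898
  Set 5: -3.06 * 3.54 = -10.8324
  Set 6: 5.42 * 0.55 = 2.981
  Set 7: -7.19 * 2.83 = -20.3477
Step 2: Total signed measure = (6.593) + (-3.5445) + (-1.6912) + (-9.8898) + (-10.8324) + (2.981) + (-20.3477)
     = -36.7316
Step 3: Positive part mu+(X) = sum of positive contributions = 9.574
Step 4: Negative part mu-(X) = |sum of negative contributions| = 46.3056


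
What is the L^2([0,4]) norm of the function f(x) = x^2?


Step 1: ||f||_2 = (integral_0^4 |x^2|^2 dx)^(1/2)
     = (integral_0^4 x^4 dx)^(1/2)
Step 2: integral_0^4 x^4 dx = [x^5/(5)] from 0 to 4 = 4^5/5
     = 1024/5 = 204.8
Step 3: ||f||_2 = (204.8)^(1/2) = 14.310835


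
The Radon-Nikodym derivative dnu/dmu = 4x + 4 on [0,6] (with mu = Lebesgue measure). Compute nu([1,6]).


nu(A) = integral_A (dnu/dmu) dmu = integral_1^6 (4x + 4) dx
Step 1: Antiderivative F(x) = (4/2)x^2 + 4x
Step 2: F(6) = (4/2)*6^2 + 4*6 = 72 + 24 = 96
Step 3: F(1) = (4/2)*1^2 + 4*1 = 2 + 4 = 6
Step 4: nu([1,6]) = F(6) - F(1) = 96 - 6 = 90


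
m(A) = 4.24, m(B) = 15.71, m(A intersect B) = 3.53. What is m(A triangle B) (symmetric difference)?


m(A Delta B) = m(A) + m(B) - 2*m(A n B)
= 4.24 + 15.71 - 2*3.53
= 4.24 + 15.71 - 7.06
= 12.89


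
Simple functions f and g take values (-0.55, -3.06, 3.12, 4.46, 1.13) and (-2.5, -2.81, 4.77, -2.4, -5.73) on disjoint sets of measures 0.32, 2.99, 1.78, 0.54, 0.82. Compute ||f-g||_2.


Step 1: Compute differences f_i - g_i:
  -0.55 - -2.5 = 1.95
  -3.06 - -2.81 = -0.25
  3.12 - 4.77 = -1.65
  4.46 - -2.4 = 6.86
  1.13 - -5.73 = 6.86
Step 2: Compute |diff|^2 * measure for each set:
  |1.95|^2 * 0.32 = 3.8025 * 0.32 = 1.2168
  |-0.25|^2 * 2.99 = 0.0625 * 2.99 = 0.186875
  |-1.65|^2 * 1.78 = 2.7225 * 1.78 = 4.84605
  |6.86|^2 * 0.54 = 47.0596 * 0.54 = 25.412184
  |6.86|^2 * 0.82 = 47.0596 * 0.82 = 38.588872
Step 3: Sum = 70.250781
Step 4: ||f-g||_2 = (70.250781)^(1/2) = 8.381574


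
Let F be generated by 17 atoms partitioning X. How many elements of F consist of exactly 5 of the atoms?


Each element of F is a union of some subset of the 17 atoms.
Elements that are unions of exactly 5 atoms correspond to 5-element subsets of the 17 atoms.
Count = C(17, 5) = 17! / (5! * 12!) = 6188.


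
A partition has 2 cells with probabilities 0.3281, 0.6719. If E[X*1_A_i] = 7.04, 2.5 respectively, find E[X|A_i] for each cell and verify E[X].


For each cell A_i: E[X|A_i] = E[X*1_A_i] / P(A_i)
Step 1: E[X|A_1] = 7.04 / 0.3281 = 21.456873
Step 2: E[X|A_2] = 2.5 / 0.6719 = 3.720792
Verification: E[X] = sum E[X*1_A_i] = 7.04 + 2.5 = 9.54


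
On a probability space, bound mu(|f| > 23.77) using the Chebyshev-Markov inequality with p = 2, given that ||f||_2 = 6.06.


Chebyshev/Markov inequality: mu(|f| > eps) <= (||f||_p / eps)^p
Step 1: ||f||_2 / eps = 6.06 / 23.77 = 0.254943
Step 2: Raise to power p = 2:
  (0.254943)^2 = 0.064996
Step 3: Therefore mu(|f| > 23.77) <= 0.064996


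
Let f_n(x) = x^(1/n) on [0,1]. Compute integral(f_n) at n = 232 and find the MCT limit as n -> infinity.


At n = 232: f_232(x) = x^(1/232).
Step 1: integral(x^(1/232), 0, 1) = [x^(1/232+1) / (1/232+1)] from 0 to 1
     = 1 / (1/232 + 1) = 1 / ((232+1)/232) = 232/(232+1)
     = 232/233 = 0.995708
Step 2: As n -> infinity, f_n(x) = x^(1/n) -> 1 for x in (0,1], and f_n is increasing in n.
By MCT, lim_n integral(f_n) = integral(lim_n f_n) = integral(1, 0, 1) = 1.
Step 3: Verify convergence: 232/233 = 0.995708 -> 1


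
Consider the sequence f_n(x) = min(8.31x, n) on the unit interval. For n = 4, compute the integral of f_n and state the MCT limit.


f(x) = 8.31x on [0,1]; f_n(x) = min(8.31x, n). At n = 4:
Step 1: f(x) reaches 4 at x = 4/8.31 = 0.481348
Step 2: integral(f_4) = integral(8.31x, 0, 0.481348) + integral(4, 0.481348, 1)
       = 8.31*0.481348^2/2 + 4*(1 - 0.481348)
       = 0.962696 + 2.074609
       = 3.037304
Step 3: As n -> infinity, f_n increases to f, so by MCT integral(f_n) -> integral(f) = 8.31/2 = 4.155.
Convergence: integral(f_4) = 3.037304 -> 4.155 as n -> infinity


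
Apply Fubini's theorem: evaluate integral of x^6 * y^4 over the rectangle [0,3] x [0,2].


By Fubini's theorem, the double integral factors as a product of single integrals:
Step 1: integral_0^3 x^6 dx = [x^7/7] from 0 to 3
     = 3^7/7 = 312.428571
Step 2: integral_0^2 y^4 dy = [y^5/5] from 0 to 2
     = 2^5/5 = 6.4
Step 3: Double integral = 312.428571 * 6.4 = 1999.542857


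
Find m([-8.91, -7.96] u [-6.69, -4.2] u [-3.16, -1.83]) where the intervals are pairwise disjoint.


For pairwise disjoint intervals, m(union) = sum of lengths.
= (-7.96 - -8.91) + (-4.2 - -6.69) + (-1.83 - -3.16)
= 0.95 + 2.49 + 1.33
= 4.77


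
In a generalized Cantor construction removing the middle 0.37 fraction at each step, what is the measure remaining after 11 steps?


Step 1: At each step, fraction remaining = 1 - 0.37 = 0.63
Step 2: After 11 steps, measure = (0.63)^11
Result = 0.006205


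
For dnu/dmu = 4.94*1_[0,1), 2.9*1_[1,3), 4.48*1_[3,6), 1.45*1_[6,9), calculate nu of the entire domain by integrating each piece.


Integrate each piece of the Radon-Nikodym derivative:
Step 1: integral_0^1 4.94 dx = 4.94*(1-0) = 4.94*1 = 4.94
Step 2: integral_1^3 2.9 dx = 2.9*(3-1) = 2.9*2 = 5.8
Step 3: integral_3^6 4.48 dx = 4.48*(6-3) = 4.48*3 = 13.44
Step 4: integral_6^9 1.45 dx = 1.45*(9-6) = 1.45*3 = 4.35
Total: 4.94 + 5.8 + 13.44 + 4.35 = 28.53


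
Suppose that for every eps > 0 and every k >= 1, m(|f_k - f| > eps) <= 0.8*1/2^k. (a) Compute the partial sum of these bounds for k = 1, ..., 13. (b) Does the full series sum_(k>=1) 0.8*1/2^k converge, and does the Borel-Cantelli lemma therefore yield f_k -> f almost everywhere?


Step 1: List the terms 0.8*1/2^k for k = 1 to 13:
  k=1: 0.4
  k=2: 0.2
  k=3: 0.1
  k=4: 0.05
  k=5: 0.025
  k=6: 0.0125
  k=7: 0.00625
  k=8: 0.003125
  k=9: 0.001563
  k=10: 7.812500e-04
  k=11: 3.906250e-04
  k=12: 1.953125e-04
  k=13: 9.765625e-05
Step 2: Partial sum = 0.4 + 0.2 + 0.1 + 0.05 + 0.025 + 0.0125 + 0.00625 + 0.003125 + 0.001563 + 7.812500e-04 + 3.906250e-04 + 1.953125e-04 + 9.765625e-05
     = 0.799902
Step 3: The full series sum_(k>=1) 0.8*1/2^k converges (geometric series with ratio 1/2 < 1; a constant multiple of a convergent series converges).
Step 4: Fix eps > 0. Since sum_k m(|f_k - f| > eps) < infinity, the Borel-Cantelli lemma gives
        m(limsup_k {|f_k - f| > eps}) = 0, i.e. for a.e. x, |f_k(x) - f(x)| <= eps for all large k.
        Applying this with eps = 1/j for j = 1, 2, ... and intersecting the countably many full-measure sets,
        for a.e. x we get limsup_k |f_k(x) - f(x)| <= 1/j for every j, hence f_k -> f almost everywhere.
Conclusion: series converges; Borel-Cantelli yields f_k -> f a.e.


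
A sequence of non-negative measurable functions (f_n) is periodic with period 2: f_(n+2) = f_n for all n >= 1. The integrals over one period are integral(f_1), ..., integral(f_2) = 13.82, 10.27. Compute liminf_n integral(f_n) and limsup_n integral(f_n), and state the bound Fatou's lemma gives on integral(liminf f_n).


The sequence (integral(f_n)) is periodic with period 2, repeating the values 13.82, 10.27 indefinitely.
Step 1: For a periodic sequence, every tail (a_m, a_(m+1), ...) contains all 2 period values infinitely often.
Step 2: Hence inf of every tail = min of the period values = min(13.82, 10.27) = 10.27.
        liminf_n integral(f_n) = sup over m of (inf of tail from m) = 10.27.
Step 3: Similarly sup of every tail = max of the period values = 13.82.
        limsup_n integral(f_n) = 13.82.
Step 4: Fatou's lemma: integral(liminf_n f_n) <= liminf_n integral(f_n) = 10.27.
        So the integral of the pointwise liminf is at most 10.27.


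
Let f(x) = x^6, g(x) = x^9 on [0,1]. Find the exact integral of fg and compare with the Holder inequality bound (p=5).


Step 1: Exact integral of f*g = integral(x^15, 0, 1) = 1/16
     = 0.0625
Step 2: Holder bound with p=5, q=1.25:
  ||f||_p = (integral x^30 dx)^(1/5) = (1/31)^(1/5) = 0.503185
  ||g||_q = (integral x^11.25 dx)^(1/1.25) = (1/12.25)^(1/1.25) = 0.134738
Step 3: Holder bound = ||f||_p * ||g||_q = 0.503185 * 0.134738 = 0.067798
Verification: 0.0625 <= 0.067798 (Holder holds)


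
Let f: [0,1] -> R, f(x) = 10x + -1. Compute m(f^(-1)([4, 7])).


f^(-1)([4, 7]) = {x : 4 <= 10x + -1 <= 7}
Solving: (4 - -1)/10 <= x <= (7 - -1)/10
= [0.5, 0.8]
Intersecting with [0,1]: [0.5, 0.8]
Measure = 0.8 - 0.5 = 0.3


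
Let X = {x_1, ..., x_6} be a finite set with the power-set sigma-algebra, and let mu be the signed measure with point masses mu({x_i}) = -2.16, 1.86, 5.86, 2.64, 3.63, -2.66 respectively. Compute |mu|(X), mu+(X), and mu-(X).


Step 1: Every measurable set is a union of atoms (the cells / points), so a Hahn decomposition is
  obtained by grouping atoms by sign: P = union of atoms with mu > 0, N = union of the remaining atoms.
  Atoms in P (indices): 2, 3, 4, 5;  atoms in N (indices): 1, 6
  Positive values: 1.86, 5.86, 2.64, 3.63
  Negative values: -2.16, -2.66
Step 2: mu+(X) = mu(P) = sum of positive atom values = 13.99
Step 3: mu-(X) = -mu(N) = sum of |negative atom values| = 4.82
Step 4: |mu|(X) = mu+(X) + mu-(X) = 13.99 + 4.82 = 18.81


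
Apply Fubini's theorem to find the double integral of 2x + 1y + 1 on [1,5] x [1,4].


By Fubini, integrate in x first, then y.
Step 1: Fix y, integrate over x in [1,5]:
  integral(2x + 1y + 1, x=1..5)
  = 2*(5^2 - 1^2)/2 + (1y + 1)*(5 - 1)
  = 24 + (1y + 1)*4
  = 24 + 4y + 4
  = 28 + 4y
Step 2: Integrate over y in [1,4]:
  integral(28 + 4y, y=1..4)
  = 28*3 + 4*(4^2 - 1^2)/2
  = 84 + 30
  = 114


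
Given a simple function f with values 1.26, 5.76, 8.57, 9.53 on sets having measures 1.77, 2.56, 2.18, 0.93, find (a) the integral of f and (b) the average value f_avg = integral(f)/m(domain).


Step 1: Integral = sum(value_i * measure_i)
= 1.26*1.77 + 5.76*2.56 + 8.57*2.18 + 9.53*0.93
= 2.2302 + 14.7456 + 18.6826 + 8.8629
= 44.5213
Step 2: Total measure of domain = 1.77 + 2.56 + 2.18 + 0.93 = 7.44
Step 3: Average value = 44.5213 / 7.44 = 5.984046


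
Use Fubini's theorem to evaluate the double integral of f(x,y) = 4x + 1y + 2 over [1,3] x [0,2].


By Fubini, integrate in x first, then y.
Step 1: Fix y, integrate over x in [1,3]:
  integral(4x + 1y + 2, x=1..3)
  = 4*(3^2 - 1^2)/2 + (1y + 2)*(3 - 1)
  = 16 + (1y + 2)*2
  = 16 + 2y + 4
  = 20 + 2y
Step 2: Integrate over y in [0,2]:
  integral(20 + 2y, y=0..2)
  = 20*2 + 2*(2^2 - 0^2)/2
  = 40 + 4
  = 44


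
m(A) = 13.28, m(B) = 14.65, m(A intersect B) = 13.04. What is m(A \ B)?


m(A \ B) = m(A) - m(A n B)
= 13.28 - 13.04
= 0.24


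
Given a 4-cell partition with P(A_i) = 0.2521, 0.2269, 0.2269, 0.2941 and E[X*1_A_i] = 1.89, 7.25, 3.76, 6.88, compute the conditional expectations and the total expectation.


For each cell A_i: E[X|A_i] = E[X*1_A_i] / P(A_i)
Step 1: E[X|A_1] = 1.89 / 0.2521 = 7.497025
Step 2: E[X|A_2] = 7.25 / 0.2269 = 31.952402
Step 3: E[X|A_3] = 3.76 / 0.2269 = 16.571177
Step 4: E[X|A_4] = 6.88 / 0.2941 = 23.393404
Verification: E[X] = sum E[X*1_A_i] = 1.89 + 7.25 + 3.76 + 6.88 = 19.78


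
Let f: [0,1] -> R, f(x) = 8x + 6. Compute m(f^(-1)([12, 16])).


f^(-1)([12, 16]) = {x : 12 <= 8x + 6 <= 16}
Solving: (12 - 6)/8 <= x <= (16 - 6)/8
= [0.75, 1.25]
Intersecting with [0,1]: [0.75, 1]
Measure = 1 - 0.75 = 0.25


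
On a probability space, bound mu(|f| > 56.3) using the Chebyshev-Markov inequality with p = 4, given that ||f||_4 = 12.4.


Chebyshev/Markov inequality: mu(|f| > eps) <= (||f||_p / eps)^p
Step 1: ||f||_4 / eps = 12.4 / 56.3 = 0.220249
Step 2: Raise to power p = 4:
  (0.220249)^4 = 0.002353
Step 3: Therefore mu(|f| > 56.3) <= 0.002353


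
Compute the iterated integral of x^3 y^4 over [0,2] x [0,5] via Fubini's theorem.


By Fubini's theorem, the double integral factors as a product of single integrals:
Step 1: integral_0^2 x^3 dx = [x^4/4] from 0 to 2
     = 2^4/4 = 4
Step 2: integral_0^5 y^4 dy = [y^5/5] from 0 to 5
     = 5^5/5 = 625
Step 3: Double integral = 4 * 625 = 2500


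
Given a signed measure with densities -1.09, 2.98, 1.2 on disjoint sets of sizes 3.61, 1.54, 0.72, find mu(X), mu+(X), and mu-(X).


Step 1: Compute signed measure on each set:
  Set 1: -1.09 * 3.61 = -3.9349
  Set 2: 2.98 * 1.54 = 4.5892
  Set 3: 1.2 * 0.72 = 0.864
Step 2: Total signed measure = (-3.9349) + (4.5892) + (0.864)
     = 1.5183
Step 3: Positive part mu+(X) = sum of positive contributions = 5.4532
Step 4: Negative part mu-(X) = |sum of negative contributions| = 3.9349


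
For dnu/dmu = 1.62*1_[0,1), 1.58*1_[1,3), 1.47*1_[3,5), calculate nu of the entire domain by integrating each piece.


Integrate each piece of the Radon-Nikodym derivative:
Step 1: integral_0^1 1.62 dx = 1.62*(1-0) = 1.62*1 = 1.62
Step 2: integral_1^3 1.58 dx = 1.58*(3-1) = 1.58*2 = 3.16
Step 3: integral_3^5 1.47 dx = 1.47*(5-3) = 1.47*2 = 2.94
Total: 1.62 + 3.16 + 2.94 = 7.72


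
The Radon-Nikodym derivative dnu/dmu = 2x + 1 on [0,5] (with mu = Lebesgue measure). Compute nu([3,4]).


nu(A) = integral_A (dnu/dmu) dmu = integral_3^4 (2x + 1) dx
Step 1: Antiderivative F(x) = (2/2)x^2 + 1x
Step 2: F(4) = (2/2)*4^2 + 1*4 = 16 + 4 = 20
Step 3: F(3) = (2/2)*3^2 + 1*3 = 9 + 3 = 12
Step 4: nu([3,4]) = F(4) - F(3) = 20 - 12 = 8


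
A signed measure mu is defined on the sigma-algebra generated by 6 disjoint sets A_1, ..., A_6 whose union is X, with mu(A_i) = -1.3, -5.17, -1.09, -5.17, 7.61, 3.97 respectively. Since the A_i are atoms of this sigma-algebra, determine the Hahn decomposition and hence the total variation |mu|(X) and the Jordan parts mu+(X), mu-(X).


Step 1: Every measurable set is a union of atoms (the cells / points), so a Hahn decomposition is
  obtained by grouping atoms by sign: P = union of atoms with mu > 0, N = union of the remaining atoms.
  Atoms in P (indices): 5, 6;  atoms in N (indices): 1, 2, 3, 4
  Positive values: 7.61, 3.97
  Negative values: -1.3, -5.17, -1.09, -5.17
Step 2: mu+(X) = mu(P) = sum of positive atom values = 11.58
Step 3: mu-(X) = -mu(N) = sum of |negative atom values| = 12.73
Step 4: |mu|(X) = mu+(X) + mu-(X) = 11.58 + 12.73 = 24.31


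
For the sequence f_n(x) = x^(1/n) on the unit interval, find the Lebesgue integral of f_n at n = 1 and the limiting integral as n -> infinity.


At n = 1: f_1(x) = x^(1/1).
Step 1: integral(x^(1/1), 0, 1) = [x^(1/1+1) / (1/1+1)] from 0 to 1
     = 1 / (1/1 + 1) = 1 / ((1+1)/1) = 1/(1+1)
     = 1/2 = 0.5
Step 2: As n -> infinity, f_n(x) = x^(1/n) -> 1 for x in (0,1], and f_n is increasing in n.
By MCT, lim_n integral(f_n) = integral(lim_n f_n) = integral(1, 0, 1) = 1.
Step 3: Verify convergence: 1/2 = 0.5 -> 1


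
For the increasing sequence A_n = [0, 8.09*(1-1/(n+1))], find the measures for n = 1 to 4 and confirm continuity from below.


By continuity of measure from below: if A_n increases to A, then m(A_n) -> m(A).
Here A = [0, 8.09], so m(A) = 8.09
Step 1: a_1 = 8.09*(1 - 1/2) = 4.045, m(A_1) = 4.045
Step 2: a_2 = 8.09*(1 - 1/3) = 5.3933, m(A_2) = 5.3933
Step 3: a_3 = 8.09*(1 - 1/4) = 6.0675, m(A_3) = 6.0675
Step 4: a_4 = 8.09*(1 - 1/5) = 6.472, m(A_4) = 6.472
Limit: m(A_n) -> m([0,8.09]) = 8.09


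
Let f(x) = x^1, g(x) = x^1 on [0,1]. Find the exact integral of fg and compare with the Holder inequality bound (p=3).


Step 1: Exact integral of f*g = integral(x^2, 0, 1) = 1/3
     = 0.333333
Step 2: Holder bound with p=3, q=1.5:
  ||f||_p = (integral x^3 dx)^(1/3) = (1/4)^(1/3) = 0.629961
  ||g||_q = (integral x^1.5 dx)^(1/1.5) = (1/2.5)^(1/1.5) = 0.542884
Step 3: Holder bound = ||f||_p * ||g||_q = 0.629961 * 0.542884 = 0.341995
Verification: 0.333333 <= 0.341995 (Holder holds)


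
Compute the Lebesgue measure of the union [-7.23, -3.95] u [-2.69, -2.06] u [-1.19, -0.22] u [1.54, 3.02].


For pairwise disjoint intervals, m(union) = sum of lengths.
= (-3.95 - -7.23) + (-2.06 - -2.69) + (-0.22 - -1.19) + (3.02 - 1.54)
= 3.28 + 0.63 + 0.97 + 1.48
= 6.36


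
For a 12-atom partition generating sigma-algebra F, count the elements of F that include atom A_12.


Each element of F is a union of some subset S of the 12 atoms.
The element contains A_12 iff A_12 is in S.
So we count subsets S of {A_1,...,A_12} with A_12 in S: choose freely among the other 11 atoms.
Count = 2^(12-1) = 2^11 = 2048.


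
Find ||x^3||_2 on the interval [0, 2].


Step 1: ||f||_2 = (integral_0^2 |x^3|^2 dx)^(1/2)
     = (integral_0^2 x^6 dx)^(1/2)
Step 2: integral_0^2 x^6 dx = [x^7/(7)] from 0 to 2 = 2^7/7
     = 128/7 = 18.285714
Step 3: ||f||_2 = (18.285714)^(1/2) = 4.27618


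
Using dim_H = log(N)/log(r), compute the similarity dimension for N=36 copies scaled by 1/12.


For a self-similar set with N copies scaled by 1/r:
dim_H = log(N)/log(r) = log(36)/log(12)
= 3.583519/2.484907
= 1.442114


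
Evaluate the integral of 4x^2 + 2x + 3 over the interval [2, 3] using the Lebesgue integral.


The Lebesgue integral of a Riemann-integrable function agrees with the Riemann integral.
Antiderivative F(x) = (4/3)x^3 + (2/2)x^2 + 3x
F(3) = (4/3)*3^3 + (2/2)*3^2 + 3*3
     = (4/3)*27 + (2/2)*9 + 3*3
     = 36 + 9 + 9
     = 54
F(2) = 20.666667
Integral = F(3) - F(2) = 54 - 20.666667 = 33.333333


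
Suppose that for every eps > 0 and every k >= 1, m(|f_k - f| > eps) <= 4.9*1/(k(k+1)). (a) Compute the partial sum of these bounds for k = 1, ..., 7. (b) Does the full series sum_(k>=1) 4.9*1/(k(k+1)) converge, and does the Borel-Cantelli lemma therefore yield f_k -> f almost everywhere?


Step 1: List the terms 4.9*1/(k(k+1)) for k = 1 to 7:
  k=1: 2.45
  k=2: 0.816667
  k=3: 0.408333
  k=4: 0.245
  k=5: 0.163333
  k=6: 0.116667
  k=7: 0.0875
Step 2: Partial sum = 2.45 + 0.816667 + 0.408333 + 0.245 + 0.163333 + 0.116667 + 0.0875
     = 4.2875
Step 3: The full series sum_(k>=1) 4.9*1/(k(k+1)) converges (telescoping series sum 1/(k(k+1)) = 1; a constant multiple of a convergent series converges).
Step 4: Fix eps > 0. Since sum_k m(|f_k - f| > eps) < infinity, the Borel-Cantelli lemma gives
        m(limsup_k {|f_k - f| > eps}) = 0, i.e. for a.e. x, |f_k(x) - f(x)| <= eps for all large k.
        Applying this with eps = 1/j for j = 1, 2, ... and intersecting the countably many full-measure sets,
        for a.e. x we get limsup_k |f_k(x) - f(x)| <= 1/j for every j, hence f_k -> f almost everywhere.
Conclusion: series converges; Borel-Cantelli yields f_k -> f a.e.


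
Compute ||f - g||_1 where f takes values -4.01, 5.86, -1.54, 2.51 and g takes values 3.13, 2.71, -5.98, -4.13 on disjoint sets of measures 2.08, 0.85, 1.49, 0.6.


Step 1: Compute differences f_i - g_i:
  -4.01 - 3.13 = -7.14
  5.86 - 2.71 = 3.15
  -1.54 - -5.98 = 4.44
  2.51 - -4.13 = 6.64
Step 2: Compute |diff|^1 * measure for each set:
  |-7.14|^1 * 2.08 = 7.14 * 2.08 = 14.8512
  |3.15|^1 * 0.85 = 3.15 * 0.85 = 2.6775
  |4.44|^1 * 1.49 = 4.44 * 1.49 = 6.6156
  |6.64|^1 * 0.6 = 6.64 * 0.6 = 3.984
Step 3: Sum = 28.1283
Step 4: ||f-g||_1 = (28.1283)^(1/1) = 28.1283


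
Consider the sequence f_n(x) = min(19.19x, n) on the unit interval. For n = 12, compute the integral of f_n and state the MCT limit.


f(x) = 19.19x on [0,1]; f_n(x) = min(19.19x, n). At n = 12:
Step 1: f(x) reaches 12 at x = 12/19.19 = 0.625326
Step 2: integral(f_12) = integral(19.19x, 0, 0.625326) + integral(12, 0.625326, 1)
       = 19.19*0.625326^2/2 + 12*(1 - 0.625326)
       = 3.751954 + 4.496092
       = 8.248046
Step 3: As n -> infinity, f_n increases to f, so by MCT integral(f_n) -> integral(f) = 19.19/2 = 9.595.
Convergence: integral(f_12) = 8.248046 -> 9.595 as n -> infinity


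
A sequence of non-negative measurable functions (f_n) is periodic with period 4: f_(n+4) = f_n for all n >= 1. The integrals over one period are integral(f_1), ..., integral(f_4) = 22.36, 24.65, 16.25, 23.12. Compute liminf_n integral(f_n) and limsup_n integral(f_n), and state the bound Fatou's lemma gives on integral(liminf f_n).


The sequence (integral(f_n)) is periodic with period 4, repeating the values 22.36, 24.65, 16.25, 23.12 indefinitely.
Step 1: For a periodic sequence, every tail (a_m, a_(m+1), ...) contains all 4 period values infinitely often.
Step 2: Hence inf of every tail = min of the period values = min(22.36, 24.65, 16.25, 23.12) = 16.25.
        liminf_n integral(f_n) = sup over m of (inf of tail from m) = 16.25.
Step 3: Similarly sup of every tail = max of the period values = 24.65.
        limsup_n integral(f_n) = 24.65.
Step 4: Fatou's lemma: integral(liminf_n f_n) <= liminf_n integral(f_n) = 16.25.
        So the integral of the pointwise liminf is at most 16.25.


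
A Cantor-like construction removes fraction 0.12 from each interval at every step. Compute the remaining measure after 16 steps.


Step 1: At each step, fraction remaining = 1 - 0.12 = 0.88
Step 2: After 16 steps, measure = (0.88)^16
Result = 0.129337


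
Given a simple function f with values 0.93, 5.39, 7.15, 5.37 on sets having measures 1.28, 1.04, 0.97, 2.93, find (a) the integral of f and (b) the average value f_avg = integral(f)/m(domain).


Step 1: Integral = sum(value_i * measure_i)
= 0.93*1.28 + 5.39*1.04 + 7.15*0.97 + 5.37*2.93
= 1.1904 + 5.6056 + 6.9355 + 15.7341
= 29.4656
Step 2: Total measure of domain = 1.28 + 1.04 + 0.97 + 2.93 = 6.22
Step 3: Average value = 29.4656 / 6.22 = 4.737235


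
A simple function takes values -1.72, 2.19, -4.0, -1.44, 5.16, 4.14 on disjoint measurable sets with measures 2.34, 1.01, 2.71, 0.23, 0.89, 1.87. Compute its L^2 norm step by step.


Step 1: Compute |f_i|^2 for each value:
  |-1.72|^2 = 2.9584
  |2.19|^2 = 4.7961
  |-4.0|^2 = 16
  |-1.44|^2 = 2.0736
  |5.16|^2 = 26.6256
  |4.14|^2 = 17.1396
Step 2: Multiply by measures and sum:
  2.9584 * 2.34 = 6.922656
  4.7961 * 1.01 = 4.844061
  16 * 2.71 = 43.36
  2.0736 * 0.23 = 0.476928
  26.6256 * 0.89 = 23.696784
  17.1396 * 1.87 = 32.051052
Sum = 6.922656 + 4.844061 + 43.36 + 0.476928 + 23.696784 + 32.051052 = 111.351481
Step 3: Take the p-th root:
||f||_2 = (111.351481)^(1/2) = 10.552321


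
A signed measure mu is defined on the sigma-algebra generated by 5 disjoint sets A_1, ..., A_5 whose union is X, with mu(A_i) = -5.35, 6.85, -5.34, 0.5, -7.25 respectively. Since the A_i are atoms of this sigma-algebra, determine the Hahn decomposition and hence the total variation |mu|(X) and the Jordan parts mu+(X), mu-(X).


Step 1: Every measurable set is a union of atoms (the cells / points), so a Hahn decomposition is
  obtained by grouping atoms by sign: P = union of atoms with mu > 0, N = union of the remaining atoms.
  Atoms in P (indices): 2, 4;  atoms in N (indices): 1, 3, 5
  Positive values: 6.85, 0.5
  Negative values: -5.35, -5.34, -7.25
Step 2: mu+(X) = mu(P) = sum of positive atom values = 7.35
Step 3: mu-(X) = -mu(N) = sum of |negative atom values| = 17.94
Step 4: |mu|(X) = mu+(X) + mu-(X) = 7.35 + 17.94 = 25.29


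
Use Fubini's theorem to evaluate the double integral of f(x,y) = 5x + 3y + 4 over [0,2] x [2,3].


By Fubini, integrate in x first, then y.
Step 1: Fix y, integrate over x in [0,2]:
  integral(5x + 3y + 4, x=0..2)
  = 5*(2^2 - 0^2)/2 + (3y + 4)*(2 - 0)
  = 10 + (3y + 4)*2
  = 10 + 6y + 8
  = 18 + 6y
Step 2: Integrate over y in [2,3]:
  integral(18 + 6y, y=2..3)
  = 18*1 + 6*(3^2 - 2^2)/2
  = 18 + 15
  = 33


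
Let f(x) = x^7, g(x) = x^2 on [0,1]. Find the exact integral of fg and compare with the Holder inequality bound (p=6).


Step 1: Exact integral of f*g = integral(x^9, 0, 1) = 1/10
     = 0.1
Step 2: Holder bound with p=6, q=1.2:
  ||f||_p = (integral x^42 dx)^(1/6) = (1/43)^(1/6) = 0.534263
  ||g||_q = (integral x^2.4 dx)^(1/1.2) = (1/3.4)^(1/1.2) = 0.360662
Step 3: Holder bound = ||f||_p * ||g||_q = 0.534263 * 0.360662 = 0.192689
Verification: 0.1 <= 0.192689 (Holder holds)


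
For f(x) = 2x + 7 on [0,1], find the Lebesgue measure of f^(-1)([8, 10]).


f^(-1)([8, 10]) = {x : 8 <= 2x + 7 <= 10}
Solving: (8 - 7)/2 <= x <= (10 - 7)/2
= [0.5, 1.5]
Intersecting with [0,1]: [0.5, 1]
Measure = 1 - 0.5 = 0.5


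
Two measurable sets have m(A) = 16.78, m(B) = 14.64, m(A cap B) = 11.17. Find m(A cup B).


By inclusion-exclusion: m(A u B) = m(A) + m(B) - m(A n B)
= 16.78 + 14.64 - 11.17
= 20.25


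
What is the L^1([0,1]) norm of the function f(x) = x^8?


Step 1: ||f||_1 = (integral_0^1 |x^8|^1 dx)^(1/1)
     = (integral_0^1 x^8 dx)^(1/1)
Step 2: integral_0^1 x^8 dx = [x^9/(9)] from 0 to 1 = 1^9/9
     = 1/9 = 0.111111
Step 3: ||f||_1 = (0.111111)^(1/1) = 0.111111


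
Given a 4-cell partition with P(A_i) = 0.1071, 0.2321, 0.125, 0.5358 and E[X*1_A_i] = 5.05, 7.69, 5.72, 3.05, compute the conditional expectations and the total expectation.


For each cell A_i: E[X|A_i] = E[X*1_A_i] / P(A_i)
Step 1: E[X|A_1] = 5.05 / 0.1071 = 47.152194
Step 2: E[X|A_2] = 7.69 / 0.2321 = 33.132271
Step 3: E[X|A_3] = 5.72 / 0.125 = 45.76
Step 4: E[X|A_4] = 3.05 / 0.5358 = 5.692423
Verification: E[X] = sum E[X*1_A_i] = 5.05 + 7.69 + 5.72 + 3.05 = 21.51


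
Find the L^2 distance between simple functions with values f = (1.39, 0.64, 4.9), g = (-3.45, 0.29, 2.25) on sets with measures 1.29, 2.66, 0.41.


Step 1: Compute differences f_i - g_i:
  1.39 - -3.45 = 4.84
  0.64 - 0.29 = 0.35
  4.9 - 2.25 = 2.65
Step 2: Compute |diff|^2 * measure for each set:
  |4.84|^2 * 1.29 = 23.4256 * 1.29 = 30.219024
  |0.35|^2 * 2.66 = 0.1225 * 2.66 = 0.32585
  |2.65|^2 * 0.41 = 7.0225 * 0.41 = 2.879225
Step 3: Sum = 33.424099
Step 4: ||f-g||_2 = (33.424099)^(1/2) = 5.781358


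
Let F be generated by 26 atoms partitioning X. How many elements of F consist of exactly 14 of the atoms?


Each element of F is a union of some subset of the 26 atoms.
Elements that are unions of exactly 14 atoms correspond to 14-element subsets of the 26 atoms.
Count = C(26, 14) = 26! / (14! * 12!) = 9657700.


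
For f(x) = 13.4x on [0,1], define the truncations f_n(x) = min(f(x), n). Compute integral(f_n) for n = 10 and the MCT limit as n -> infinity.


f(x) = 13.4x on [0,1]; f_n(x) = min(13.4x, n). At n = 10:
Step 1: f(x) reaches 10 at x = 10/13.4 = 0.746269
Step 2: integral(f_10) = integral(13.4x, 0, 0.746269) + integral(10, 0.746269, 1)
       = 13.4*0.746269^2/2 + 10*(1 - 0.746269)
       = 3.731343 + 2.537313
       = 6.268657
Step 3: As n -> infinity, f_n increases to f, so by MCT integral(f_n) -> integral(f) = 13.4/2 = 6.7.
Convergence: integral(f_10) = 6.268657 -> 6.7 as n -> infinity


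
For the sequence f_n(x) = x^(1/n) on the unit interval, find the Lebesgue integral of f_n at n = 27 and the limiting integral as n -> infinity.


At n = 27: f_27(x) = x^(1/27).
Step 1: integral(x^(1/27), 0, 1) = [x^(1/27+1) / (1/27+1)] from 0 to 1
     = 1 / (1/27 + 1) = 1 / ((27+1)/27) = 27/(27+1)
     = 27/28 = 0.964286
Step 2: As n -> infinity, f_n(x) = x^(1/n) -> 1 for x in (0,1], and f_n is increasing in n.
By MCT, lim_n integral(f_n) = integral(lim_n f_n) = integral(1, 0, 1) = 1.
Step 3: Verify convergence: 27/28 = 0.964286 -> 1


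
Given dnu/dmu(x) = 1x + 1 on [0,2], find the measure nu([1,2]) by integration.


nu(A) = integral_A (dnu/dmu) dmu = integral_1^2 (1x + 1) dx
Step 1: Antiderivative F(x) = (1/2)x^2 + 1x
Step 2: F(2) = (1/2)*2^2 + 1*2 = 2 + 2 = 4
Step 3: F(1) = (1/2)*1^2 + 1*1 = 0.5 + 1 = 1.5
Step 4: nu([1,2]) = F(2) - F(1) = 4 - 1.5 = 2.5


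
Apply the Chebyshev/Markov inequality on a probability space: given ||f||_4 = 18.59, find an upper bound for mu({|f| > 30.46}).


Chebyshev/Markov inequality: mu(|f| > eps) <= (||f||_p / eps)^p
Step 1: ||f||_4 / eps = 18.59 / 30.46 = 0.610309
Step 2: Raise to power p = 4:
  (0.610309)^4 = 0.138739
Step 3: Therefore mu(|f| > 30.46) <= 0.138739


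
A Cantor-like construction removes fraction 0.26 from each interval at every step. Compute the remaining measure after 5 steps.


Step 1: At each step, fraction remaining = 1 - 0.26 = 0.74
Step 2: After 5 steps, measure = (0.74)^5
Step 3: Computing the power step by step:
  After step 1: 0.74
  After step 2: 0.5476
  After step 3: 0.405224
  After step 4: 0.299866
  After step 5: 0.221901
Result = 0.221901


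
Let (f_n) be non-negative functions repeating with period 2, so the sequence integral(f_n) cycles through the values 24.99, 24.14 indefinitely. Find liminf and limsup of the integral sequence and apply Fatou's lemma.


The sequence (integral(f_n)) is periodic with period 2, repeating the values 24.99, 24.14 indefinitely.
Step 1: For a periodic sequence, every tail (a_m, a_(m+1), ...) contains all 2 period values infinitely often.
Step 2: Hence inf of every tail = min of the period values = min(24.99, 24.14) = 24.14.
        liminf_n integral(f_n) = sup over m of (inf of tail from m) = 24.14.
Step 3: Similarly sup of every tail = max of the period values = 24.99.
        limsup_n integral(f_n) = 24.99.
Step 4: Fatou's lemma: integral(liminf_n f_n) <= liminf_n integral(f_n) = 24.14.
        So the integral of the pointwise liminf is at most 24.14.


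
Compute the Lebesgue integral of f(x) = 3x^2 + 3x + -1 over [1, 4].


The Lebesgue integral of a Riemann-integrable function agrees with the Riemann integral.
Antiderivative F(x) = (3/3)x^3 + (3/2)x^2 + -1x
F(4) = (3/3)*4^3 + (3/2)*4^2 + -1*4
     = (3/3)*64 + (3/2)*16 + -1*4
     = 64 + 24 + -4
     = 84
F(1) = 1.5
Integral = F(4) - F(1) = 84 - 1.5 = 82.5
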